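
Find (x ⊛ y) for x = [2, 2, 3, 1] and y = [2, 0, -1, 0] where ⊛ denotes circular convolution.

(x ⊛ y)[n] = Σ(m=0 to 3) x[m] · y[(n-m) mod 4]

Computing each output sample:
(x ⊛ y)[0] = 1
(x ⊛ y)[1] = 3
(x ⊛ y)[2] = 4
(x ⊛ y)[3] = 0

x ⊛ y = [1, 3, 4, 0]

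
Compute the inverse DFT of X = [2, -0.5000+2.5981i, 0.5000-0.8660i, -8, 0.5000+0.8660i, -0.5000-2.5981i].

x[n] = (1/6) Σ(k=0 to 5) X[k] · e^(2πikn/6)

Computing each x[n]:
x[0] = -1
x[1] = 1
x[2] = -2
x[3] = 2
x[4] = 0
x[5] = 2

x = [-1, 1, -2, 2, 0, 2]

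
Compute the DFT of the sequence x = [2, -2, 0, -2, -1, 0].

X[k] = Σ(n=0 to 5) x[n] · ω_6^(nk)
where ω_6 = e^(-2πi/6)

Computing each X[k]:
X[0] = -3
X[1] = 3.5000+0.8660i
X[2] = 1.5000+2.5981i
X[3] = 5
X[4] = 1.5000-2.5981i
X[5] = 3.5000-0.8660i

X = [-3, 3.5000+0.8660i, 1.5000+2.5981i, 5, 1.5000-2.5981i, 3.5000-0.8660i]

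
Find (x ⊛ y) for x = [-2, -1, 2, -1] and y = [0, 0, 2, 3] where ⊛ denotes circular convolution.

(x ⊛ y)[n] = Σ(m=0 to 3) x[m] · y[(n-m) mod 4]

Computing each output sample:
(x ⊛ y)[0] = 1
(x ⊛ y)[1] = 4
(x ⊛ y)[2] = -7
(x ⊛ y)[3] = -8

x ⊛ y = [1, 4, -7, -8]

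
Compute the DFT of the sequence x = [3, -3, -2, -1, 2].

X[k] = Σ(n=0 to 4) x[n] · ω_5^(nk)
where ω_5 = e^(-2πi/5)

Computing each X[k]:
X[0] = -1
X[1] = 5.1180+5.3431i
X[2] = 2.8820+1.9879i
X[3] = 2.8820-1.9879i
X[4] = 5.1180-5.3431i

X = [-1, 5.1180+5.3431i, 2.8820+1.9879i, 2.8820-1.9879i, 5.1180-5.3431i]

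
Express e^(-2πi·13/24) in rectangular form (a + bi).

ω_24^13 = e^(-2πi·13/24)
= cos(-2π·13/24) + i·sin(-2π·13/24)
= cos(-26π/24) + i·sin(-26π/24)

ω_24^13 = cos(-26π/24) + i·sin(-26π/24) = -0.9659+0.2588i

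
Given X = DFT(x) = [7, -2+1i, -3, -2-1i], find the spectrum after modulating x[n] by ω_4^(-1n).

Modulation property: DFT(ω_4^(-1n)·x[n]) = X[(k-1) mod 4], so circularly shift X by 1 positions.

X[k-1] = [-2-1i, 7, -2+1i, -3]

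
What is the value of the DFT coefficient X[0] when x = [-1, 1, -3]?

X[0] = Σ(n=0 to 2) x[n] · ω_3^0 = Σ x[n]
= (-1) + (1) + (-3)

X[0] = -3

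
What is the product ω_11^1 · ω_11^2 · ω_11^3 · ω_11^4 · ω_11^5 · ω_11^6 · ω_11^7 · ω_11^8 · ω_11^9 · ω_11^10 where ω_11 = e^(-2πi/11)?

The primitive 11th roots of unity are ω_11^k for k coprime to 11: k ∈ {1, 2, 3, 4, 5, 6, 7, 8, 9, 10}
Their product equals the constant term of the cyclotomic polynomial Φ_11(x) up to sign.
For n ≥ 3, the product of all primitive nth roots of unity is 1. (For n=1 it is 1; for n=2 it is -1.)

1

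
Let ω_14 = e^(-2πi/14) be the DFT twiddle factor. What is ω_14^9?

ω_14^9 = e^(-2πi·9/14)
= cos(-2π·9/14) + i·sin(-2π·9/14)
= cos(-18π/14) + i·sin(-18π/14)

ω_14^9 = cos(-18π/14) + i·sin(-18π/14) = -0.6235+0.7818i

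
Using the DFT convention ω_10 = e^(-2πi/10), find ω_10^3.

ω_10^3 = e^(-2πi·3/10)
= cos(-2π·3/10) + i·sin(-2π·3/10)
= cos(-6π/10) + i·sin(-6π/10)

ω_10^3 = cos(-6π/10) + i·sin(-6π/10) = -0.3090-0.9511i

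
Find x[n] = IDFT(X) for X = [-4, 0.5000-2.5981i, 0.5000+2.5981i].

x[n] = (1/3) Σ(k=0 to 2) X[k] · e^(2πikn/3)

Computing each x[n]:
x[0] = -1
x[1] = 0
x[2] = -3

x = [-1, 0, -3]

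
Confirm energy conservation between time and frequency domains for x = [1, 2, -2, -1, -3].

Time domain:
Σ|x[n]|² = |1|² + |2|² + |-2|² + |-1|² + |-3|² = 19.0000

Frequency domain:
(1/5)Σ|X[k]|² = (1/5)(|-3|² + |3.1180-4.1675i|² + |0.8820-3.8900i|² + |0.8820+3.8900i|² + |3.1180+4.1675i|²) = (1/5)·95.0000 = 19.0000

Both sides agree, confirming Parseval's theorem.

Σ|x[n]|² = (1/N)Σ|X[k]|² = 19.0000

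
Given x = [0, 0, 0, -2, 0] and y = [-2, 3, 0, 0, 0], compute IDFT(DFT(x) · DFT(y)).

(x ⊛ y)[n] = Σ(m=0 to 4) x[m] · y[(n-m) mod 5]

Computing each output sample:
(x ⊛ y)[0] = 0
(x ⊛ y)[1] = 0
(x ⊛ y)[2] = 0
(x ⊛ y)[3] = 4
(x ⊛ y)[4] = -6

x ⊛ y = [0, 0, 0, 4, -6]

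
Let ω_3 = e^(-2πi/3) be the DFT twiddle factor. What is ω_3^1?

ω_3^1 = e^(-2πi·1/3)
= cos(-2π·1/3) + i·sin(-2π·1/3)
= cos(-2π/3) + i·sin(-2π/3)

ω_3^1 = cos(-2π/3) + i·sin(-2π/3) = -0.5000-0.8660i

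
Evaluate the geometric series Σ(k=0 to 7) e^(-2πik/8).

Sum of all nth roots of unity equals 0 for n > 1 (geometric series with r ≠ 1).

0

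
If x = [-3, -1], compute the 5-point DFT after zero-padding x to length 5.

Original 2-point DFT: [-4, -2]
Zero-padded 5-point DFT provides frequency interpolation.

DFT_5([x, 0, ...]) = [-4, -3.3090+0.9511i, -2.1910+0.5878i, -2.1910-0.5878i, -3.3090-0.9511i]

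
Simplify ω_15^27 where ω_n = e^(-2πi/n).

Since ω_15^15 = 1, powers reduce modulo 15.
27 mod 15 = 12
So ω_15^27 = ω_15^12 = e^(-2πi·12/15)

ω_15^27 = ω_15^12 = 0.3090+0.9511i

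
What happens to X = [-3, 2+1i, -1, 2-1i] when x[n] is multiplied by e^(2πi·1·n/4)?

Modulation property: DFT(ω_4^(-1n)·x[n]) = X[(k-1) mod 4], so circularly shift X by 1 positions.

X[k-1] = [2-1i, -3, 2+1i, -1]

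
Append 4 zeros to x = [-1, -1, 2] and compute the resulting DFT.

Original 3-point DFT: [0, -1.5000+2.5981i, -1.5000-2.5981i]
Zero-padded 7-point DFT provides frequency interpolation.

DFT_7([x, 0, ...]) = [0, -2.0685-1.1680i, -2.5794+1.8427i, 1.1479+1.9975i, 1.1479-1.9975i, -2.5794-1.8427i, -2.0685+1.1680i]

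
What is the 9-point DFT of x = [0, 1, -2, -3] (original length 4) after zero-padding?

Original 4-point DFT: [-4, 2-4i, 0, 2+4i]
Zero-padded 9-point DFT provides frequency interpolation.

DFT_9([x, 0, ...]) = [-4, 1.9187+3.9249i, 3.5530-2.8988i, -2.5000-2.5981i, -0.9718+0.9705i, -0.9718-0.9705i, -2.5000+2.5981i, 3.5530+2.8988i, 1.9187-3.9249i]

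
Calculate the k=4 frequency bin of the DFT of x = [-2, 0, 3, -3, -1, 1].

X[4] = Σ(n=0 to 5) x[n] · ω_6^(4n) where ω_6 = e^(-2πi/6)
= (-2)·ω_6^0 + (0)·ω_6^4 + (3)·ω_6^8 + (-3)·ω_6^12 + (-1)·ω_6^16 + (1)·ω_6^20

X[4] = -6.5000-4.3301i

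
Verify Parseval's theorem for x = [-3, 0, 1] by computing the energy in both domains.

Time domain:
Σ|x[n]|² = |-3|² + |0|² + |1|² = 10.0000

Frequency domain:
(1/3)Σ|X[k]|² = (1/3)(|-2|² + |-3.5000+0.8660i|² + |-3.5000-0.8660i|²) = (1/3)·30.0000 = 10.0000

Both sides agree, confirming Parseval's theorem.

Σ|x[n]|² = (1/N)Σ|X[k]|² = 10.0000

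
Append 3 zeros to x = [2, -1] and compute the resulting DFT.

Original 2-point DFT: [1, 3]
Zero-padded 5-point DFT provides frequency interpolation.

DFT_5([x, 0, ...]) = [1, 1.6910+0.9511i, 2.8090+0.5878i, 2.8090-0.5878i, 1.6910-0.9511i]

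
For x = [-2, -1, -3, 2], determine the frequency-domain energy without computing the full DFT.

Parseval: Σ|x[n]|² = (1/N)Σ|X[k]|², so Σ|X[k]|² = N·Σ|x[n]|² = 4·18.0000

Σ|X[k]|² = N·Σ|x[n]|² = 4·18.0000 = 72.0000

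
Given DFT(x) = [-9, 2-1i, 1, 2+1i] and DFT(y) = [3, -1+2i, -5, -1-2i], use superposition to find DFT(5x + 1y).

By linearity: DFT(5x + 1y) = 5·DFT(x) + 1·DFT(y)
= 5·[-9, 2-1i, 1, 2+1i] + 1·[3, -1+2i, -5, -1-2i]

Computing element-wise:
Z[0] = 5·(-9) + 1·(3) = -42
Z[1] = 5·(2-1i) + 1·(-1+2i) = 9-3i
Z[2] = 5·(1) + 1·(-5) = 0
Z[3] = 5·(2+1i) + 1·(-1-2i) = 9+3i

DFT(5x + 1y) = 5·X + 1·Y = [-42, 9-3i, 0, 9+3i]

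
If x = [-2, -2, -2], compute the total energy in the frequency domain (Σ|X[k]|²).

Parseval: Σ|x[n]|² = (1/N)Σ|X[k]|², so Σ|X[k]|² = N·Σ|x[n]|² = 3·12.0000

Σ|X[k]|² = N·Σ|x[n]|² = 3·12.0000 = 36.0000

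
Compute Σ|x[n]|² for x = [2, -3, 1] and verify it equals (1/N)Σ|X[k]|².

Time domain:
Σ|x[n]|² = |2|² + |-3|² + |1|² = 14.0000

Frequency domain:
(1/3)Σ|X[k]|² = (1/3)(|0|² + |3.0000+3.4641i|² + |3.0000-3.4641i|²) = (1/3)·42.0000 = 14.0000

Both sides agree, confirming Parseval's theorem.

Σ|x[n]|² = (1/N)Σ|X[k]|² = 14.0000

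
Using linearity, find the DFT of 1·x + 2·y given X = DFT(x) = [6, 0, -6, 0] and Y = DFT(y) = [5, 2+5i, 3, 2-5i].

By linearity: DFT(1x + 2y) = 1·DFT(x) + 2·DFT(y)
= 1·[6, 0, -6, 0] + 2·[5, 2+5i, 3, 2-5i]

Computing element-wise:
Z[0] = 1·(6) + 2·(5) = 16
Z[1] = 1·(0) + 2·(2+5i) = 4+10i
Z[2] = 1·(-6) + 2·(3) = 0
Z[3] = 1·(0) + 2·(2-5i) = 4-10i

DFT(1x + 2y) = 1·X + 2·Y = [16, 4+10i, 0, 4-10i]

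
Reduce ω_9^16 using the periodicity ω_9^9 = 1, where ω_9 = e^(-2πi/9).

Since ω_9^9 = 1, powers reduce modulo 9.
16 mod 9 = 7
So ω_9^16 = ω_9^7 = e^(-2πi·7/9)

ω_9^16 = ω_9^7 = 0.1736+0.9848i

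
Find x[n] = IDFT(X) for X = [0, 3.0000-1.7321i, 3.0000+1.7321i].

x[n] = (1/3) Σ(k=0 to 2) X[k] · e^(2πikn/3)

Computing each x[n]:
x[0] = 2
x[1] = 0
x[2] = -2

x = [2, 0, -2]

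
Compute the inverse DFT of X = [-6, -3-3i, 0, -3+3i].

x[n] = (1/4) Σ(k=0 to 3) X[k] · e^(2πikn/4)

Computing each x[n]:
x[0] = -3
x[1] = 0
x[2] = 0
x[3] = -3

x = [-3, 0, 0, -3]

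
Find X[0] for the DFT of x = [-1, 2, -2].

X[0] = Σ(n=0 to 2) x[n] · ω_3^0 = Σ x[n]
= (-1) + (2) + (-2)

X[0] = -1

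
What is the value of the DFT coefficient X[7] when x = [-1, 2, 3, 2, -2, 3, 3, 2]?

X[7] = Σ(n=0 to 7) x[n] · ω_8^(7n) where ω_8 = e^(-2πi/8)
= (-1)·ω_8^0 + (2)·ω_8^7 + (3)·ω_8^14 + (2)·ω_8^21 + (-2)·ω_8^28 + (3)·ω_8^35 + (3)·ω_8^42 + (2)·ω_8^49

X[7] = 0.2929-0.7071i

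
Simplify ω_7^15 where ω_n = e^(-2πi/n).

Since ω_7^7 = 1, powers reduce modulo 7.
15 mod 7 = 1
So ω_7^15 = ω_7^1 = e^(-2πi·1/7)

ω_7^15 = ω_7^1 = 0.6235-0.7818i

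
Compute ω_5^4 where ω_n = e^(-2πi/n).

ω_5^4 = e^(-2πi·4/5)
= cos(-2π·4/5) + i·sin(-2π·4/5)
= cos(-8π/5) + i·sin(-8π/5)

ω_5^4 = cos(-8π/5) + i·sin(-8π/5) = 0.3090+0.9511i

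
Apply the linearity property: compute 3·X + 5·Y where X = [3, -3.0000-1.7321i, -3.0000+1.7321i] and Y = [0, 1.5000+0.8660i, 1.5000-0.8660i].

By linearity: DFT(3x + 5y) = 3·DFT(x) + 5·DFT(y)
= 3·[3, -3.0000-1.7321i, -3.0000+1.7321i] + 5·[0, 1.5000+0.8660i, 1.5000-0.8660i]

Computing element-wise:
Z[0] = 3·(3) + 5·(0) = 9
Z[1] = 3·(-3.0000-1.7321i) + 5·(1.5000+0.8660i) = -1.5000-0.8663i
Z[2] = 3·(-3.0000+1.7321i) + 5·(1.5000-0.8660i) = -1.5000+0.8663i

DFT(3x + 5y) = 3·X + 5·Y = [9, -1.5000-0.8663i, -1.5000+0.8663i]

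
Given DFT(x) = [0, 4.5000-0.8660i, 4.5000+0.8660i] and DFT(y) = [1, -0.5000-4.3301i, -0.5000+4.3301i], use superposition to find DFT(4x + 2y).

By linearity: DFT(4x + 2y) = 4·DFT(x) + 2·DFT(y)
= 4·[0, 4.5000-0.8660i, 4.5000+0.8660i] + 2·[1, -0.5000-4.3301i, -0.5000+4.3301i]

Computing element-wise:
Z[0] = 4·(0) + 2·(1) = 2
Z[1] = 4·(4.5000-0.8660i) + 2·(-0.5000-4.3301i) = 17.0000-12.1242i
Z[2] = 4·(4.5000+0.8660i) + 2·(-0.5000+4.3301i) = 17.0000+12.1242i

DFT(4x + 2y) = 4·X + 2·Y = [2, 17.0000-12.1242i, 17.0000+12.1242i]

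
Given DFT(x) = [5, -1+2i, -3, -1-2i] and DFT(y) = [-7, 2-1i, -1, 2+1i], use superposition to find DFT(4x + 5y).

By linearity: DFT(4x + 5y) = 4·DFT(x) + 5·DFT(y)
= 4·[5, -1+2i, -3, -1-2i] + 5·[-7, 2-1i, -1, 2+1i]

Computing element-wise:
Z[0] = 4·(5) + 5·(-7) = -15
Z[1] = 4·(-1+2i) + 5·(2-1i) = 6+3i
Z[2] = 4·(-3) + 5·(-1) = -17
Z[3] = 4·(-1-2i) + 5·(2+1i) = 6-3i

DFT(4x + 5y) = 4·X + 5·Y = [-15, 6+3i, -17, 6-3i]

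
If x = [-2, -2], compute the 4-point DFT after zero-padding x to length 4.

Original 2-point DFT: [-4, 0]
Zero-padded 4-point DFT provides frequency interpolation.

DFT_4([x, 0, ...]) = [-4, -2+2i, 0, -2-2i]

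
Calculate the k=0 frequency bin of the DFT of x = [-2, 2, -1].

X[0] = Σ(n=0 to 2) x[n] · ω_3^0 = Σ x[n]
= (-2) + (2) + (-1)

X[0] = -1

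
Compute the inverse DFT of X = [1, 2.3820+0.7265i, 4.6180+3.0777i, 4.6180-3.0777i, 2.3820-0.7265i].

x[n] = (1/5) Σ(k=0 to 4) X[k] · e^(2πikn/5)

Computing each x[n]:
x[0] = 3
x[1] = -2
x[2] = 1
x[3] = -1
x[4] = 0

x = [3, -2, 1, -1, 0]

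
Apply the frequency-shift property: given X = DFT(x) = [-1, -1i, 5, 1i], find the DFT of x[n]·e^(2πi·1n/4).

Modulation property: DFT(ω_4^(-1n)·x[n]) = X[(k-1) mod 4], so circularly shift X by 1 positions.

X[k-1] = [1i, -1, -1i, 5]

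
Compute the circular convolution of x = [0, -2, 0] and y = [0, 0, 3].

(x ⊛ y)[n] = Σ(m=0 to 2) x[m] · y[(n-m) mod 3]

Computing each output sample:
(x ⊛ y)[0] = -6
(x ⊛ y)[1] = 0
(x ⊛ y)[2] = 0

x ⊛ y = [-6, 0, 0]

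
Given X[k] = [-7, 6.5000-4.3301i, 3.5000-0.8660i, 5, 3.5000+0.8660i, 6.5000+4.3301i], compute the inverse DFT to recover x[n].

x[n] = (1/6) Σ(k=0 to 5) X[k] · e^(2πikn/6)

Computing each x[n]:
x[0] = 3
x[1] = 0
x[2] = -1
x[3] = -3
x[4] = -3
x[5] = -3

x = [3, 0, -1, -3, -3, -3]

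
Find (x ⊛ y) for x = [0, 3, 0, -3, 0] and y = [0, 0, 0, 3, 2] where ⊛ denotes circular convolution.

(x ⊛ y)[n] = Σ(m=0 to 4) x[m] · y[(n-m) mod 5]

Computing each output sample:
(x ⊛ y)[0] = 6
(x ⊛ y)[1] = -9
(x ⊛ y)[2] = -6
(x ⊛ y)[3] = 0
(x ⊛ y)[4] = 9

x ⊛ y = [6, -9, -6, 0, 9]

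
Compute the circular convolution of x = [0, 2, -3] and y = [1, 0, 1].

(x ⊛ y)[n] = Σ(m=0 to 2) x[m] · y[(n-m) mod 3]

Computing each output sample:
(x ⊛ y)[0] = 2
(x ⊛ y)[1] = -1
(x ⊛ y)[2] = -3

x ⊛ y = [2, -1, -3]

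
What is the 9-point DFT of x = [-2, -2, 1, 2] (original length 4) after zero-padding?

Original 4-point DFT: [-1, -3+4i, -1, -3-4i]
Zero-padded 9-point DFT provides frequency interpolation.

DFT_9([x, 0, ...]) = [-1, -4.3584-1.4313i, -4.2870+3.3596i, 0.5000+2.5981i, -0.3546-0.4052i, -0.3546+0.4052i, 0.5000-2.5981i, -4.2870-3.3596i, -4.3584+1.4313i]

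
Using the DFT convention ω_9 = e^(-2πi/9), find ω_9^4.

ω_9^4 = e^(-2πi·4/9)
= cos(-2π·4/9) + i·sin(-2π·4/9)
= cos(-8π/9) + i·sin(-8π/9)

ω_9^4 = cos(-8π/9) + i·sin(-8π/9) = -0.9397-0.3420i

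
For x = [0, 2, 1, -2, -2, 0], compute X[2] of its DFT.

X[2] = Σ(n=0 to 5) x[n] · ω_6^(2n) where ω_6 = e^(-2πi/6)
= (0)·ω_6^0 + (2)·ω_6^2 + (1)·ω_6^4 + (-2)·ω_6^6 + (-2)·ω_6^8 + (0)·ω_6^10

X[2] = -2.5000+0.8660i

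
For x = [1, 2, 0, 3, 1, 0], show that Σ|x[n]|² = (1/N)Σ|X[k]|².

Time domain:
Σ|x[n]|² = |1|² + |2|² + |0|² + |3|² + |1|² + |0|² = 15.0000

Frequency domain:
(1/6)Σ|X[k]|² = (1/6)(|7|² + |-1.5000-0.8660i|² + |2.5000-2.5981i|² + |-3|² + |2.5000+2.5981i|² + |-1.5000+0.8660i|²) = (1/6)·90.0000 = 15.0000

Both sides agree, confirming Parseval's theorem.

Σ|x[n]|² = (1/N)Σ|X[k]|² = 15.0000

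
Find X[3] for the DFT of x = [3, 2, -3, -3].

X[3] = Σ(n=0 to 3) x[n] · ω_4^(3n) where ω_4 = e^(-2πi/4)
= (3)·ω_4^0 + (2)·ω_4^3 + (-3)·ω_4^6 + (-3)·ω_4^9

X[3] = 6+5i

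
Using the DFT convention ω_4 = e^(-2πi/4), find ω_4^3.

ω_4^3 = e^(-2πi·3/4)
= cos(-2π·3/4) + i·sin(-2π·3/4)
= cos(-6π/4) + i·sin(-6π/4)

ω_4^3 = cos(-6π/4) + i·sin(-6π/4) = 1i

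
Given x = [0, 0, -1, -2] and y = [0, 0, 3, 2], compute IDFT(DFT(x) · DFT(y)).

(x ⊛ y)[n] = Σ(m=0 to 3) x[m] · y[(n-m) mod 4]

Computing each output sample:
(x ⊛ y)[0] = -3
(x ⊛ y)[1] = -8
(x ⊛ y)[2] = -4
(x ⊛ y)[3] = 0

x ⊛ y = [-3, -8, -4, 0]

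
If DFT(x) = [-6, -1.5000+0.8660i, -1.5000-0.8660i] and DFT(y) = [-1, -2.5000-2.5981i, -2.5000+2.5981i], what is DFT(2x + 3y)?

By linearity: DFT(2x + 3y) = 2·DFT(x) + 3·DFT(y)
= 2·[-6, -1.5000+0.8660i, -1.5000-0.8660i] + 3·[-1, -2.5000-2.5981i, -2.5000+2.5981i]

Computing element-wise:
Z[0] = 2·(-6) + 3·(-1) = -15
Z[1] = 2·(-1.5000+0.8660i) + 3·(-2.5000-2.5981i) = -10.5000-6.0623i
Z[2] = 2·(-1.5000-0.8660i) + 3·(-2.5000+2.5981i) = -10.5000+6.0623i

DFT(2x + 3y) = 2·X + 3·Y = [-15, -10.5000-6.0623i, -10.5000+6.0623i]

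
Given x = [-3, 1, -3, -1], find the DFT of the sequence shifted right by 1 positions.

Time shift by 1: X_shifted[k] = ω_4^(1k) · X[k]
Shifted x = [-1, -3, 1, -3]

DFT(x[n-1]) = [-6, -2, 6, -2]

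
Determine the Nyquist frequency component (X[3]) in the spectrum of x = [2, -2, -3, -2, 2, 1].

X[3] = Σ(n=0 to 5) x[n] · ω_6^(3n) where ω_6 = e^(-2πi/6)
= (2)·ω_6^0 + (-2)·ω_6^3 + (-3)·ω_6^6 + (-2)·ω_6^9 + (2)·ω_6^12 + (1)·ω_6^15

X[3] = 4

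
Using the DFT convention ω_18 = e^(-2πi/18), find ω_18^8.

ω_18^8 = e^(-2πi·8/18)
= cos(-2π·8/18) + i·sin(-2π·8/18)
= cos(-16π/18) + i·sin(-16π/18)

ω_18^8 = cos(-16π/18) + i·sin(-16π/18) = -0.9397-0.3420i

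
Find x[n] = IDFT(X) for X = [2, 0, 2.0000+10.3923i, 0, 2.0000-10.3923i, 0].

x[n] = (1/6) Σ(k=0 to 5) X[k] · e^(2πikn/6)

Computing each x[n]:
x[0] = 1
x[1] = -3
x[2] = 3
x[3] = 1
x[4] = -3
x[5] = 3

x = [1, -3, 3, 1, -3, 3]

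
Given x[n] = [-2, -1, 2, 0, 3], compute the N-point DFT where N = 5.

X[k] = Σ(n=0 to 4) x[n] · ω_5^(nk)
where ω_5 = e^(-2πi/5)

Computing each X[k]:
X[0] = 2
X[1] = -3.0000+2.6287i
X[2] = -3.0000+4.2533i
X[3] = -3.0000-4.2533i
X[4] = -3.0000-2.6287i

X = [2, -3.0000+2.6287i, -3.0000+4.2533i, -3.0000-4.2533i, -3.0000-2.6287i]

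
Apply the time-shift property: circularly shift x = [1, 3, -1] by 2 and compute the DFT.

Time shift by 2: X_shifted[k] = ω_3^(2k) · X[k]
Shifted x = [3, -1, 1]

DFT(x[n-2]) = [3, 3.0000+1.7321i, 3.0000-1.7321i]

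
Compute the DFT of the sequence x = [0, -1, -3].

X[k] = Σ(n=0 to 2) x[n] · ω_3^(nk)
where ω_3 = e^(-2πi/3)

Computing each X[k]:
X[0] = -4
X[1] = 2.0000-1.7321i
X[2] = 2.0000+1.7321i

X = [-4, 2.0000-1.7321i, 2.0000+1.7321i]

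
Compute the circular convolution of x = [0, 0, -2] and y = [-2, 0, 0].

(x ⊛ y)[n] = Σ(m=0 to 2) x[m] · y[(n-m) mod 3]

Computing each output sample:
(x ⊛ y)[0] = 0
(x ⊛ y)[1] = 0
(x ⊛ y)[2] = 4

x ⊛ y = [0, 0, 4]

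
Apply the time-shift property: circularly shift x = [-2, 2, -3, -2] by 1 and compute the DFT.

Time shift by 1: X_shifted[k] = ω_4^(1k) · X[k]
Shifted x = [-2, -2, 2, -3]

DFT(x[n-1]) = [-5, -4-1i, 5, -4+1i]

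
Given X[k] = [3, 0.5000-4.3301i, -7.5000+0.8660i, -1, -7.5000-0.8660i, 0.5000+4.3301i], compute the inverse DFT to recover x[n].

x[n] = (1/6) Σ(k=0 to 5) X[k] · e^(2πikn/6)

Computing each x[n]:
x[0] = -2
x[1] = 3
x[2] = 3
x[3] = -2
x[4] = 0
x[5] = 1

x = [-2, 3, 3, -2, 0, 1]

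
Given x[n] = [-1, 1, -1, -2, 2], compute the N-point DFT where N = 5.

X[k] = Σ(n=0 to 4) x[n] · ω_5^(nk)
where ω_5 = e^(-2πi/5)

Computing each X[k]:
X[0] = -1
X[1] = 2.3541+0.3633i
X[2] = -4.3541+1.5388i
X[3] = -4.3541-1.5388i
X[4] = 2.3541-0.3633i

X = [-1, 2.3541+0.3633i, -4.3541+1.5388i, -4.3541-1.5388i, 2.3541-0.3633i]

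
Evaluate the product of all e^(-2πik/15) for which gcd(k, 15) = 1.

The primitive 15th roots of unity are ω_15^k for k coprime to 15: k ∈ {1, 2, 4, 7, 8, 11, 13, 14}
Their product equals the constant term of the cyclotomic polynomial Φ_15(x) up to sign.
For n ≥ 3, the product of all primitive nth roots of unity is 1. (For n=1 it is 1; for n=2 it is -1.)

1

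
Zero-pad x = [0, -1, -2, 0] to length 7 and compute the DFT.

Original 4-point DFT: [-3, 2+1i, -1, 2-1i]
Zero-padded 7-point DFT provides frequency interpolation.

DFT_7([x, 0, ...]) = [-3, -0.1784+2.7317i, 2.0245+0.1072i, -0.3460-1.1298i, -0.3460+1.1298i, 2.0245-0.1072i, -0.1784-2.7317i]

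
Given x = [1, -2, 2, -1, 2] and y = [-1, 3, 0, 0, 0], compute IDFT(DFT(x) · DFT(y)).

(x ⊛ y)[n] = Σ(m=0 to 4) x[m] · y[(n-m) mod 5]

Computing each output sample:
(x ⊛ y)[0] = 5
(x ⊛ y)[1] = 5
(x ⊛ y)[2] = -8
(x ⊛ y)[3] = 7
(x ⊛ y)[4] = -5

x ⊛ y = [5, 5, -8, 7, -5]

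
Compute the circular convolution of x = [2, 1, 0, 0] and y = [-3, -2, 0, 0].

(x ⊛ y)[n] = Σ(m=0 to 3) x[m] · y[(n-m) mod 4]

Computing each output sample:
(x ⊛ y)[0] = -6
(x ⊛ y)[1] = -7
(x ⊛ y)[2] = -2
(x ⊛ y)[3] = 0

x ⊛ y = [-6, -7, -2, 0]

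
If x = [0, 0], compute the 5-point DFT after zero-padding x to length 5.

Original 2-point DFT: [0, 0]
Zero-padded 5-point DFT provides frequency interpolation.

DFT_5([x, 0, ...]) = [0, 0, 0, 0, 0]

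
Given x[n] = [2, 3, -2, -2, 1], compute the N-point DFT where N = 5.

X[k] = Σ(n=0 to 4) x[n] · ω_5^(nk)
where ω_5 = e^(-2πi/5)

Computing each X[k]:
X[0] = 2
X[1] = 6.4721-1.9021i
X[2] = -2.4721-1.1756i
X[3] = -2.4721+1.1756i
X[4] = 6.4721+1.9021i

X = [2, 6.4721-1.9021i, -2.4721-1.1756i, -2.4721+1.1756i, 6.4721+1.9021i]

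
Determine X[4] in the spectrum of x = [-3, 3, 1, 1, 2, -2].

X[4] = Σ(n=0 to 5) x[n] · ω_6^(4n) where ω_6 = e^(-2πi/6)
= (-3)·ω_6^0 + (3)·ω_6^4 + (1)·ω_6^8 + (1)·ω_6^12 + (2)·ω_6^16 + (-2)·ω_6^20

X[4] = -4.0000+5.1962i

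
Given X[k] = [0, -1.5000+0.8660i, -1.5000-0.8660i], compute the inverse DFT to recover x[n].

x[n] = (1/3) Σ(k=0 to 2) X[k] · e^(2πikn/3)

Computing each x[n]:
x[0] = -1
x[1] = 0
x[2] = 1

x = [-1, 0, 1]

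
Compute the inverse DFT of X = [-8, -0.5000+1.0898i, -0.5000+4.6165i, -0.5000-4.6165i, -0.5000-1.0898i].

x[n] = (1/5) Σ(k=0 to 4) X[k] · e^(2πikn/5)

Computing each x[n]:
x[0] = -2
x[1] = -3
x[2] = 0
x[3] = -3
x[4] = 0

x = [-2, -3, 0, -3, 0]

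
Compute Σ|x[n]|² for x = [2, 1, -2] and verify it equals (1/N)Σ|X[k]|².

Time domain:
Σ|x[n]|² = |2|² + |1|² + |-2|² = 9.0000

Frequency domain:
(1/3)Σ|X[k]|² = (1/3)(|1|² + |2.5000-2.5981i|² + |2.5000+2.5981i|²) = (1/3)·27.0000 = 9.0000

Both sides agree, confirming Parseval's theorem.

Σ|x[n]|² = (1/N)Σ|X[k]|² = 9.0000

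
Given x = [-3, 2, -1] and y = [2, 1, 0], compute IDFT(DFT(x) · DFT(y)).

(x ⊛ y)[n] = Σ(m=0 to 2) x[m] · y[(n-m) mod 3]

Computing each output sample:
(x ⊛ y)[0] = -7
(x ⊛ y)[1] = 1
(x ⊛ y)[2] = 0

x ⊛ y = [-7, 1, 0]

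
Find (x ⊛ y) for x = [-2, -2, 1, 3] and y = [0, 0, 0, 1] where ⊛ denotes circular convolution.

(x ⊛ y)[n] = Σ(m=0 to 3) x[m] · y[(n-m) mod 4]

Computing each output sample:
(x ⊛ y)[0] = -2
(x ⊛ y)[1] = 1
(x ⊛ y)[2] = 3
(x ⊛ y)[3] = -2

x ⊛ y = [-2, 1, 3, -2]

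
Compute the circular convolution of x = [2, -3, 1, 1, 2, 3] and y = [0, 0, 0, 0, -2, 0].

(x ⊛ y)[n] = Σ(m=0 to 5) x[m] · y[(n-m) mod 6]

Computing each output sample:
(x ⊛ y)[0] = -2
(x ⊛ y)[1] = -2
(x ⊛ y)[2] = -4
(x ⊛ y)[3] = -6
(x ⊛ y)[4] = -4
(x ⊛ y)[5] = 6

x ⊛ y = [-2, -2, -4, -6, -4, 6]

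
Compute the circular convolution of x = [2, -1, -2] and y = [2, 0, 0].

(x ⊛ y)[n] = Σ(m=0 to 2) x[m] · y[(n-m) mod 3]

Computing each output sample:
(x ⊛ y)[0] = 4
(x ⊛ y)[1] = -2
(x ⊛ y)[2] = -4

x ⊛ y = [4, -2, -4]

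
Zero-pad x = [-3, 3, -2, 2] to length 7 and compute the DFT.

Original 4-point DFT: [0, -1-1i, -10, -1+1i]
Zero-padded 7-point DFT provides frequency interpolation.

DFT_7([x, 0, ...]) = [0, -2.4864-1.2634i, -0.6186-2.2289i, -7.3949-4.8152i, -7.3949+4.8152i, -0.6186+2.2289i, -2.4864+1.2634i]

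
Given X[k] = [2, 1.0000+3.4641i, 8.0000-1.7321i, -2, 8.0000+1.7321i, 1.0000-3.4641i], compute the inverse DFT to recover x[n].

x[n] = (1/6) Σ(k=0 to 5) X[k] · e^(2πikn/6)

Computing each x[n]:
x[0] = 3
x[1] = -1
x[2] = -3
x[3] = 3
x[4] = 0
x[5] = 0

x = [3, -1, -3, 3, 0, 0]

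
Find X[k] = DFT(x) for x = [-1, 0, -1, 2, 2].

X[k] = Σ(n=0 to 4) x[n] · ω_5^(nk)
where ω_5 = e^(-2πi/5)

Computing each X[k]:
X[0] = 2
X[1] = -1.1910+3.6655i
X[2] = -2.3090-1.6776i
X[3] = -2.3090+1.6776i
X[4] = -1.1910-3.6655i

X = [2, -1.1910+3.6655i, -2.3090-1.6776i, -2.3090+1.6776i, -1.1910-3.6655i]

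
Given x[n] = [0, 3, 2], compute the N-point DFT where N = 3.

X[k] = Σ(n=0 to 2) x[n] · ω_3^(nk)
where ω_3 = e^(-2πi/3)

Computing each X[k]:
X[0] = 5
X[1] = -2.5000-0.8660i
X[2] = -2.5000+0.8660i

X = [5, -2.5000-0.8660i, -2.5000+0.8660i]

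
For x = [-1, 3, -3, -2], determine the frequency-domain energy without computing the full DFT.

Parseval: Σ|x[n]|² = (1/N)Σ|X[k]|², so Σ|X[k]|² = N·Σ|x[n]|² = 4·23.0000

Σ|X[k]|² = N·Σ|x[n]|² = 4·23.0000 = 92.0000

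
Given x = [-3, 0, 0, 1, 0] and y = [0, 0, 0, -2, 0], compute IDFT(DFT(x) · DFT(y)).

(x ⊛ y)[n] = Σ(m=0 to 4) x[m] · y[(n-m) mod 5]

Computing each output sample:
(x ⊛ y)[0] = 0
(x ⊛ y)[1] = -2
(x ⊛ y)[2] = 0
(x ⊛ y)[3] = 6
(x ⊛ y)[4] = 0

x ⊛ y = [0, -2, 0, 6, 0]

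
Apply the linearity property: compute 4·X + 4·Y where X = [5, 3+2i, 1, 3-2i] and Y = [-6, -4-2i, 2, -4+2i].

By linearity: DFT(4x + 4y) = 4·DFT(x) + 4·DFT(y)
= 4·[5, 3+2i, 1, 3-2i] + 4·[-6, -4-2i, 2, -4+2i]

Computing element-wise:
Z[0] = 4·(5) + 4·(-6) = -4
Z[1] = 4·(3+2i) + 4·(-4-2i) = -4
Z[2] = 4·(1) + 4·(2) = 12
Z[3] = 4·(3-2i) + 4·(-4+2i) = -4

DFT(4x + 4y) = 4·X + 4·Y = [-4, -4, 12, -4]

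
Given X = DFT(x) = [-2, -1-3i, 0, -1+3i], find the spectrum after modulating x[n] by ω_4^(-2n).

Modulation property: DFT(ω_4^(-2n)·x[n]) = X[(k-2) mod 4], so circularly shift X by 2 positions.

X[k-2] = [0, -1+3i, -2, -1-3i]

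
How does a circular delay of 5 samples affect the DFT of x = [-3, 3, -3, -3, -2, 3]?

Time shift by 5: X_shifted[k] = ω_6^(5k) · X[k]
Shifted x = [3, -3, -3, -2, 3, -3]

DFT(x[n-5]) = [-5, 2.0000+5.1962i, 4.0000-5.1962i, 11, 4.0000+5.1962i, 2.0000-5.1962i]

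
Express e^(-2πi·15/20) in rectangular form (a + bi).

ω_20^15 = e^(-2πi·15/20)
= cos(-2π·15/20) + i·sin(-2π·15/20)
= cos(-30π/20) + i·sin(-30π/20)

ω_20^15 = cos(-30π/20) + i·sin(-30π/20) = 1i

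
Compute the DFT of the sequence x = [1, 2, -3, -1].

X[k] = Σ(n=0 to 3) x[n] · ω_4^(nk)
where ω_4 = e^(-2πi/4)

Computing each X[k]:
X[0] = -1
X[1] = 4-3i
X[2] = -3
X[3] = 4+3i

X = [-1, 4-3i, -3, 4+3i]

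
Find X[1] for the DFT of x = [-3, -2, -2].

X[1] = Σ(n=0 to 2) x[n] · ω_3^(1n) where ω_3 = e^(-2πi/3)
= (-3)·ω_3^0 + (-2)·ω_3^1 + (-2)·ω_3^2

X[1] = -1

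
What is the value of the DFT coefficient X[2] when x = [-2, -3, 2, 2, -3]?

X[2] = Σ(n=0 to 4) x[n] · ω_5^(2n) where ω_5 = e^(-2πi/5)
= (-2)·ω_5^0 + (-3)·ω_5^2 + (2)·ω_5^4 + (2)·ω_5^6 + (-3)·ω_5^8

X[2] = 4.0902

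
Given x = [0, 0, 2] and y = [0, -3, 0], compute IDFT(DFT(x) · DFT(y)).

(x ⊛ y)[n] = Σ(m=0 to 2) x[m] · y[(n-m) mod 3]

Computing each output sample:
(x ⊛ y)[0] = -6
(x ⊛ y)[1] = 0
(x ⊛ y)[2] = 0

x ⊛ y = [-6, 0, 0]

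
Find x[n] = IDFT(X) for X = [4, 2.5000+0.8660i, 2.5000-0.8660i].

x[n] = (1/3) Σ(k=0 to 2) X[k] · e^(2πikn/3)

Computing each x[n]:
x[0] = 3
x[1] = 0
x[2] = 1

x = [3, 0, 1]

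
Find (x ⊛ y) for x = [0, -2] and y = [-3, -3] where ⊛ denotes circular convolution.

(x ⊛ y)[n] = Σ(m=0 to 1) x[m] · y[(n-m) mod 2]

Computing each output sample:
(x ⊛ y)[0] = 6
(x ⊛ y)[1] = 6

x ⊛ y = [6, 6]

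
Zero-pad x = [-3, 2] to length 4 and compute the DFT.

Original 2-point DFT: [-1, -5]
Zero-padded 4-point DFT provides frequency interpolation.

DFT_4([x, 0, ...]) = [-1, -3-2i, -5, -3+2i]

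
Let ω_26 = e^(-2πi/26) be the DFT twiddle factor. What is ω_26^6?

ω_26^6 = e^(-2πi·6/26)
= cos(-2π·6/26) + i·sin(-2π·6/26)
= cos(-12π/26) + i·sin(-12π/26)

ω_26^6 = cos(-12π/26) + i·sin(-12π/26) = 0.1205-0.9927i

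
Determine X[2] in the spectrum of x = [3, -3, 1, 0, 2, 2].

X[2] = Σ(n=0 to 5) x[n] · ω_6^(2n) where ω_6 = e^(-2πi/6)
= (3)·ω_6^0 + (-3)·ω_6^2 + (1)·ω_6^4 + (0)·ω_6^6 + (2)·ω_6^8 + (2)·ω_6^10

X[2] = 2.0000+3.4641i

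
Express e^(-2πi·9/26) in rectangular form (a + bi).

ω_26^9 = e^(-2πi·9/26)
= cos(-2π·9/26) + i·sin(-2π·9/26)
= cos(-18π/26) + i·sin(-18π/26)

ω_26^9 = cos(-18π/26) + i·sin(-18π/26) = -0.5681-0.8230i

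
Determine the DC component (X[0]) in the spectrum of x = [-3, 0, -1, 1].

X[0] = Σ(n=0 to 3) x[n] · ω_4^0 = Σ x[n]
= (-3) + (0) + (-1) + (1)

X[0] = -3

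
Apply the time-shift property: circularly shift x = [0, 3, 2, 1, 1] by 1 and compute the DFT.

Time shift by 1: X_shifted[k] = ω_5^(1k) · X[k]
Shifted x = [1, 0, 3, 2, 1]

DFT(x[n-1]) = [7, -2.7361+0.3633i, 1.7361+1.5388i, 1.7361-1.5388i, -2.7361-0.3633i]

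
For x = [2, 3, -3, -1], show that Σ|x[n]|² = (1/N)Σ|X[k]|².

Time domain:
Σ|x[n]|² = |2|² + |3|² + |-3|² + |-1|² = 23.0000

Frequency domain:
(1/4)Σ|X[k]|² = (1/4)(|1|² + |5-4i|² + |-3|² + |5+4i|²) = (1/4)·92.0000 = 23.0000

Both sides agree, confirming Parseval's theorem.

Σ|x[n]|² = (1/N)Σ|X[k]|² = 23.0000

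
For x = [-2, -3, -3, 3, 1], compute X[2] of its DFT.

X[2] = Σ(n=0 to 4) x[n] · ω_5^(2n) where ω_5 = e^(-2πi/5)
= (-2)·ω_5^0 + (-3)·ω_5^2 + (-3)·ω_5^4 + (3)·ω_5^6 + (1)·ω_5^8

X[2] = -0.3820-3.3552i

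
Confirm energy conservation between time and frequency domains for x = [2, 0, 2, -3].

Time domain:
Σ|x[n]|² = |2|² + |0|² + |2|² + |-3|² = 17.0000

Frequency domain:
(1/4)Σ|X[k]|² = (1/4)(|1|² + |-3i|² + |7|² + |3i|²) = (1/4)·68.0000 = 17.0000

Both sides agree, confirming Parseval's theorem.

Σ|x[n]|² = (1/N)Σ|X[k]|² = 17.0000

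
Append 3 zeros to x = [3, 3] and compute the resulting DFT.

Original 2-point DFT: [6, 0]
Zero-padded 5-point DFT provides frequency interpolation.

DFT_5([x, 0, ...]) = [6, 3.9271-2.8532i, 0.5729-1.7634i, 0.5729+1.7634i, 3.9271+2.8532i]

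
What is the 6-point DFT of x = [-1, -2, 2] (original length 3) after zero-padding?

Original 3-point DFT: [-1, -1.0000+3.4641i, -1.0000-3.4641i]
Zero-padded 6-point DFT provides frequency interpolation.

DFT_6([x, 0, ...]) = [-1, -3, -1.0000+3.4641i, 3, -1.0000-3.4641i, -3]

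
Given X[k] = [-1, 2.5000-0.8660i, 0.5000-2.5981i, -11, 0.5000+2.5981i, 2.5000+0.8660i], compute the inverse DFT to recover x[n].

x[n] = (1/6) Σ(k=0 to 5) X[k] · e^(2πikn/6)

Computing each x[n]:
x[0] = -1
x[1] = 3
x[2] = -3
x[3] = 1
x[4] = -2
x[5] = 1

x = [-1, 3, -3, 1, -2, 1]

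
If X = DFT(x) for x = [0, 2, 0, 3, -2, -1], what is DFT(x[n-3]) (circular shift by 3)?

Time shift by 3: X_shifted[k] = ω_6^(3k) · X[k]
Shifted x = [3, -2, -1, 0, 2, 0]

DFT(x[n-3]) = [2, 1.5000+4.3301i, 3.5000-0.8660i, 6, 3.5000+0.8660i, 1.5000-4.3301i]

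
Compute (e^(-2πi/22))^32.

Since ω_22^22 = 1, powers reduce modulo 22.
32 mod 22 = 10
So ω_22^32 = ω_22^10 = e^(-2πi·10/22)

ω_22^32 = ω_22^10 = -0.9595-0.2817i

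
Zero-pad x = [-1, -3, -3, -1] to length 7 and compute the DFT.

Original 4-point DFT: [-8, 2+2i, 0, 2-2i]
Zero-padded 7-point DFT provides frequency interpolation.

DFT_7([x, 0, ...]) = [-8, -1.3019+5.7042i, 1.7470+0.8413i, 0.0550-0.0689i, 0.0550+0.0689i, 1.7470-0.8413i, -1.3019-5.7042i]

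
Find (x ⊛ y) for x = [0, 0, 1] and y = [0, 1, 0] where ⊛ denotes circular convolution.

(x ⊛ y)[n] = Σ(m=0 to 2) x[m] · y[(n-m) mod 3]

Computing each output sample:
(x ⊛ y)[0] = 1
(x ⊛ y)[1] = 0
(x ⊛ y)[2] = 0

x ⊛ y = [1, 0, 0]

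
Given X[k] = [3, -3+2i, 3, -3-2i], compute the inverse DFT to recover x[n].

x[n] = (1/4) Σ(k=0 to 3) X[k] · e^(2πikn/4)

Computing each x[n]:
x[0] = 0
x[1] = -1
x[2] = 3
x[3] = 1

x = [0, -1, 3, 1]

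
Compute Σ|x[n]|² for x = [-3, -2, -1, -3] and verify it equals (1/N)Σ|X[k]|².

Time domain:
Σ|x[n]|² = |-3|² + |-2|² + |-1|² + |-3|² = 23.0000

Frequency domain:
(1/4)Σ|X[k]|² = (1/4)(|-9|² + |-2-1i|² + |1|² + |-2+1i|²) = (1/4)·92.0000 = 23.0000

Both sides agree, confirming Parseval's theorem.

Σ|x[n]|² = (1/N)Σ|X[k]|² = 23.0000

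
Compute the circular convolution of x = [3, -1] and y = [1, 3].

(x ⊛ y)[n] = Σ(m=0 to 1) x[m] · y[(n-m) mod 2]

Computing each output sample:
(x ⊛ y)[0] = 0
(x ⊛ y)[1] = 8

x ⊛ y = [0, 8]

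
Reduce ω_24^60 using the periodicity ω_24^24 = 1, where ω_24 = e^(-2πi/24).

Since ω_24^24 = 1, powers reduce modulo 24.
60 mod 24 = 12
So ω_24^60 = ω_24^12 = e^(-2πi·12/24)

ω_24^60 = ω_24^12 = -1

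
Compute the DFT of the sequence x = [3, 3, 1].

X[k] = Σ(n=0 to 2) x[n] · ω_3^(nk)
where ω_3 = e^(-2πi/3)

Computing each X[k]:
X[0] = 7
X[1] = 1.0000-1.7321i
X[2] = 1.0000+1.7321i

X = [7, 1.0000-1.7321i, 1.0000+1.7321i]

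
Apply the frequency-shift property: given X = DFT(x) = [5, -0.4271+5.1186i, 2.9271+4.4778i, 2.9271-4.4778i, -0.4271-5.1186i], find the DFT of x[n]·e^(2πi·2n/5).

Modulation property: DFT(ω_5^(-2n)·x[n]) = X[(k-2) mod 5], so circularly shift X by 2 positions.

X[k-2] = [2.9271-4.4778i, -0.4271-5.1186i, 5, -0.4271+5.1186i, 2.9271+4.4778i]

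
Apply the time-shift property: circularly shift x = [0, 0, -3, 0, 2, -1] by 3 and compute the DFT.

Time shift by 3: X_shifted[k] = ω_6^(3k) · X[k]
Shifted x = [0, 2, -1, 0, 0, -3]

DFT(x[n-3]) = [-2, -3.4641i, 1.0000-5.1962i, 0, 1.0000+5.1962i, 3.4641i]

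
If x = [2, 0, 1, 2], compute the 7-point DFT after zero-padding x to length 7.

Original 4-point DFT: [5, 1+2i, 1, 1-2i]
Zero-padded 7-point DFT provides frequency interpolation.

DFT_7([x, 0, ...]) = [5, -0.0245-1.8427i, 2.3460+1.9975i, 2.1784-1.1680i, 2.1784+1.1680i, 2.3460-1.9975i, -0.0245+1.8427i]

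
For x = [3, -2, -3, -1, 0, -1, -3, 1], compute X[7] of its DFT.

X[7] = Σ(n=0 to 7) x[n] · ω_8^(7n) where ω_8 = e^(-2πi/8)
= (3)·ω_8^0 + (-2)·ω_8^7 + (-3)·ω_8^14 + (-1)·ω_8^21 + (0)·ω_8^28 + (-1)·ω_8^35 + (-3)·ω_8^42 + (1)·ω_8^49

X[7] = 3.7071-2.1213i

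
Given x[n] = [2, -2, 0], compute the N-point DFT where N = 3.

X[k] = Σ(n=0 to 2) x[n] · ω_3^(nk)
where ω_3 = e^(-2πi/3)

Computing each X[k]:
X[0] = 0
X[1] = 3.0000+1.7321i
X[2] = 3.0000-1.7321i

X = [0, 3.0000+1.7321i, 3.0000-1.7321i]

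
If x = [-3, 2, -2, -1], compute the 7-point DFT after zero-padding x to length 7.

Original 4-point DFT: [-4, -1-3i, -6, -1+3i]
Zero-padded 7-point DFT provides frequency interpolation.

DFT_7([x, 0, ...]) = [-4, -0.4070+0.8201i, -2.2666-3.5995i, -5.8264-1.4565i, -5.8264+1.4565i, -2.2666+3.5995i, -0.4070-0.8201i]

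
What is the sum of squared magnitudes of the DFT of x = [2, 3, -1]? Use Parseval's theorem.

Parseval: Σ|x[n]|² = (1/N)Σ|X[k]|², so Σ|X[k]|² = N·Σ|x[n]|² = 3·14.0000

Σ|X[k]|² = N·Σ|x[n]|² = 3·14.0000 = 42.0000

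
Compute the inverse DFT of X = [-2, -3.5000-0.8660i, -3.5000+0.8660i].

x[n] = (1/3) Σ(k=0 to 2) X[k] · e^(2πikn/3)

Computing each x[n]:
x[0] = -3
x[1] = 1
x[2] = 0

x = [-3, 1, 0]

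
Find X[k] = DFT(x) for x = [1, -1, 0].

X[k] = Σ(n=0 to 2) x[n] · ω_3^(nk)
where ω_3 = e^(-2πi/3)

Computing each X[k]:
X[0] = 0
X[1] = 1.5000+0.8660i
X[2] = 1.5000-0.8660i

X = [0, 1.5000+0.8660i, 1.5000-0.8660i]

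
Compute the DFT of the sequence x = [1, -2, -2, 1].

X[k] = Σ(n=0 to 3) x[n] · ω_4^(nk)
where ω_4 = e^(-2πi/4)

Computing each X[k]:
X[0] = -2
X[1] = 3+3i
X[2] = 0
X[3] = 3-3i

X = [-2, 3+3i, 0, 3-3i]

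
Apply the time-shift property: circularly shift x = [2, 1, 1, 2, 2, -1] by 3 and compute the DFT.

Time shift by 3: X_shifted[k] = ω_6^(3k) · X[k]
Shifted x = [2, 2, -1, 2, 1, 1]

DFT(x[n-3]) = [7, 1.5000+0.8660i, 2.5000-2.5981i, -3, 2.5000+2.5981i, 1.5000-0.8660i]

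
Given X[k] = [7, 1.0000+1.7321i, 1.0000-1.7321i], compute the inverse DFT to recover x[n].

x[n] = (1/3) Σ(k=0 to 2) X[k] · e^(2πikn/3)

Computing each x[n]:
x[0] = 3
x[1] = 1
x[2] = 3

x = [3, 1, 3]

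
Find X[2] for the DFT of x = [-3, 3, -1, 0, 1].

X[2] = Σ(n=0 to 4) x[n] · ω_5^(2n) where ω_5 = e^(-2πi/5)
= (-3)·ω_5^0 + (3)·ω_5^2 + (-1)·ω_5^4 + (0)·ω_5^6 + (1)·ω_5^8

X[2] = -6.5451-2.1266i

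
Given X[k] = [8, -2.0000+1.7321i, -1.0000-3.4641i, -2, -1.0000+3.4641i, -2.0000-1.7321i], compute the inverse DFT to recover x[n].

x[n] = (1/6) Σ(k=0 to 5) X[k] · e^(2πikn/6)

Computing each x[n]:
x[0] = 0
x[1] = 2
x[2] = 0
x[3] = 2
x[4] = 3
x[5] = 1

x = [0, 2, 0, 2, 3, 1]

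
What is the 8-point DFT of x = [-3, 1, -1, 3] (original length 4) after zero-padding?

Original 4-point DFT: [0, -2+2i, -8, -2-2i]
Zero-padded 8-point DFT provides frequency interpolation.

DFT_8([x, 0, ...]) = [0, -4.4142-1.8284i, -2+2i, -1.5858-3.8284i, -8, -1.5858+3.8284i, -2-2i, -4.4142+1.8284i]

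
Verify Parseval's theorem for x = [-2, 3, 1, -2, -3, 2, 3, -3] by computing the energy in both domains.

Time domain:
Σ|x[n]|² = |-2|² + |3|² + |1|² + |-2|² + |-3|² + |2|² + |3|² + |-3|² = 49.0000

Frequency domain:
(1/8)Σ|X[k]|² = (1/8)(|-1|² + |1.0000+0.5858i|² + |-9-10i|² + |1.0000-3.4142i|² + |-1|² + |1.0000+3.4142i|² + |-9+10i|² + |1.0000-0.5858i|²) = (1/8)·392.0000 = 49.0000

Both sides agree, confirming Parseval's theorem.

Σ|x[n]|² = (1/N)Σ|X[k]|² = 49.0000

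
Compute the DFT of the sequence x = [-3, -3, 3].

X[k] = Σ(n=0 to 2) x[n] · ω_3^(nk)
where ω_3 = e^(-2πi/3)

Computing each X[k]:
X[0] = -3
X[1] = -3.0000+5.1962i
X[2] = -3.0000-5.1962i

X = [-3, -3.0000+5.1962i, -3.0000-5.1962i]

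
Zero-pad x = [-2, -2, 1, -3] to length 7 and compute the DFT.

Original 4-point DFT: [-6, -3-1i, 4, -3+1i]
Zero-padded 7-point DFT provides frequency interpolation.

DFT_7([x, 0, ...]) = [-6, -0.7666+1.8904i, -4.3264+0.0382i, 1.0930+4.5744i, 1.0930-4.5744i, -4.3264-0.0382i, -0.7666-1.8904i]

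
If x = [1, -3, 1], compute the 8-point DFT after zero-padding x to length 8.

Original 3-point DFT: [-1, 2.0000+3.4641i, 2.0000-3.4641i]
Zero-padded 8-point DFT provides frequency interpolation.

DFT_8([x, 0, ...]) = [-1, -1.1213+1.1213i, 3i, 3.1213+3.1213i, 5, 3.1213-3.1213i, -3i, -1.1213-1.1213i]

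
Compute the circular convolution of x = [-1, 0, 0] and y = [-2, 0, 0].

(x ⊛ y)[n] = Σ(m=0 to 2) x[m] · y[(n-m) mod 3]

Computing each output sample:
(x ⊛ y)[0] = 2
(x ⊛ y)[1] = 0
(x ⊛ y)[2] = 0

x ⊛ y = [2, 0, 0]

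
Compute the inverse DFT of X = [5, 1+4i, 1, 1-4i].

x[n] = (1/4) Σ(k=0 to 3) X[k] · e^(2πikn/4)

Computing each x[n]:
x[0] = 2
x[1] = -1
x[2] = 1
x[3] = 3

x = [2, -1, 1, 3]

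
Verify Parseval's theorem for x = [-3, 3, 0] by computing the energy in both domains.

Time domain:
Σ|x[n]|² = |-3|² + |3|² + |0|² = 18.0000

Frequency domain:
(1/3)Σ|X[k]|² = (1/3)(|0|² + |-4.5000-2.5981i|² + |-4.5000+2.5981i|²) = (1/3)·54.0000 = 18.0000

Both sides agree, confirming Parseval's theorem.

Σ|x[n]|² = (1/N)Σ|X[k]|² = 18.0000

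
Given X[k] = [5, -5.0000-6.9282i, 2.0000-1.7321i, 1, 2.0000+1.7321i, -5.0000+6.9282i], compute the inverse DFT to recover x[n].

x[n] = (1/6) Σ(k=0 to 5) X[k] · e^(2πikn/6)

Computing each x[n]:
x[0] = 0
x[1] = 2
x[2] = 3
x[3] = 3
x[4] = 0
x[5] = -3

x = [0, 2, 3, 3, 0, -3]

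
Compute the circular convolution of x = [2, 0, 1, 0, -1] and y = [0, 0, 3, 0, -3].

(x ⊛ y)[n] = Σ(m=0 to 4) x[m] · y[(n-m) mod 5]

Computing each output sample:
(x ⊛ y)[0] = 0
(x ⊛ y)[1] = -6
(x ⊛ y)[2] = 6
(x ⊛ y)[3] = 3
(x ⊛ y)[4] = -3

x ⊛ y = [0, -6, 6, 3, -3]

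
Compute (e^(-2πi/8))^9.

Since ω_8^8 = 1, powers reduce modulo 8.
9 mod 8 = 1
So ω_8^9 = ω_8^1 = e^(-2πi·1/8)

ω_8^9 = ω_8^1 = 0.7071-0.7071i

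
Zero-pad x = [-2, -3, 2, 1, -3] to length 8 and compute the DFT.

Original 5-point DFT: [-5, -6.2812-0.5878i, 3.7812+0.9511i, 3.7812-0.9511i, -6.2812+0.5878i]
Zero-padded 8-point DFT provides frequency interpolation.

DFT_8([x, 0, ...]) = [-5, -1.8284-0.5858i, -7+4i, 3.8284+3.4142i, -1, 3.8284-3.4142i, -7-4i, -1.8284+0.5858i]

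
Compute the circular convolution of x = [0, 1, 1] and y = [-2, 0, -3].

(x ⊛ y)[n] = Σ(m=0 to 2) x[m] · y[(n-m) mod 3]

Computing each output sample:
(x ⊛ y)[0] = -3
(x ⊛ y)[1] = -5
(x ⊛ y)[2] = -2

x ⊛ y = [-3, -5, -2]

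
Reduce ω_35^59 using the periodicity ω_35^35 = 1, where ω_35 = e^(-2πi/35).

Since ω_35^35 = 1, powers reduce modulo 35.
59 mod 35 = 24
So ω_35^59 = ω_35^24 = e^(-2πi·24/35)

ω_35^59 = ω_35^24 = -0.3930+0.9195i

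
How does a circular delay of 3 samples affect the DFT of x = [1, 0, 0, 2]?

Time shift by 3: X_shifted[k] = ω_4^(3k) · X[k]
Shifted x = [0, 0, 2, 1]

DFT(x[n-3]) = [3, -2+1i, 1, -2-1i]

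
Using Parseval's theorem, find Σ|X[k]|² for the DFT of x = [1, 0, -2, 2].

Parseval: Σ|x[n]|² = (1/N)Σ|X[k]|², so Σ|X[k]|² = N·Σ|x[n]|² = 4·9.0000

Σ|X[k]|² = N·Σ|x[n]|² = 4·9.0000 = 36.0000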